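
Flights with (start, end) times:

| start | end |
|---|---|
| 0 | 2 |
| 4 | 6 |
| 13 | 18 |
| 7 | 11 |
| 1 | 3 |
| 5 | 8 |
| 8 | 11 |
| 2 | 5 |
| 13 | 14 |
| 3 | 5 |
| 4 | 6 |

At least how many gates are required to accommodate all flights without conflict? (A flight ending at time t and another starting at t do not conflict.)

Count concurrent intervals with a sweep; the peak is the room count.
starts: [0, 1, 2, 3, 4, 4, 5, 7, 8, 13, 13]
ends:   [2, 3, 5, 5, 6, 6, 8, 11, 11, 14, 18]
s0→1 s1→2 e2→1 s2→2 e3→1 s3→2 s4→3 s4→4  — peak 4.

4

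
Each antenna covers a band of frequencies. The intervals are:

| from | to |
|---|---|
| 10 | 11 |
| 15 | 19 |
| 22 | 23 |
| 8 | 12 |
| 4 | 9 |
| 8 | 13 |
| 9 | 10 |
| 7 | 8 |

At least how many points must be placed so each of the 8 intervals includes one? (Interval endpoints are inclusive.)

Sort by right endpoint; whenever an interval is uncovered, place a point at its right end.
By right end: [7,8]  [4,9]  [9,10]  [10,11]  [8,12]  [8,13]  [15,19]  [22,23]
[7,8] uncovered → point at 8; [9,10] uncovered → point at 10; [15,19] uncovered → point at 19; [22,23] uncovered → point at 23.
Points: 8, 10, 19, 23 (4 total).

4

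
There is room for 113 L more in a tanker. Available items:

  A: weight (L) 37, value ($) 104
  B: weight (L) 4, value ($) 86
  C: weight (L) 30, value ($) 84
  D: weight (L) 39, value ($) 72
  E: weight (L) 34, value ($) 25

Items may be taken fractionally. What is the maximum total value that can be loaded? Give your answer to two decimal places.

Ratios (sorted): B 21.50, A 2.81, C 2.80, D 1.85, E 0.74
take B (4 @ 86); take A (37 @ 104); take C (30 @ 84); take D (39 @ 72); take 3/34 of E → 2.21. Capacity used 113/113.
Total value = 348.21

348.21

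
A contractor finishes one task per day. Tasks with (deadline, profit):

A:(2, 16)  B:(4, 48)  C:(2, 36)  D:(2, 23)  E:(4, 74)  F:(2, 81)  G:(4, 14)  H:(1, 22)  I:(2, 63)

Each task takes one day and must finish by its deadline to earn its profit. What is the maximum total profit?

Profit order: F=81 E=74 I=63 B=48 C=36 D=23 H=22 A=16 G=14
Assign: F→slot 2, E→slot 4, I→slot 1, B→slot 3, C skipped, D skipped, H skipped, A skipped, G skipped.
Slots: [1:I] [2:F] [3:B] [4:E]
Profit = 63 + 81 + 48 + 74 = 266

266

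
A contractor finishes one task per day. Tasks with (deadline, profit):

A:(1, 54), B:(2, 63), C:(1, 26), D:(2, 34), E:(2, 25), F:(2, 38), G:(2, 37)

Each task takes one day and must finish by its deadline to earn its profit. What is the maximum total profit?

Profit order: B=63 A=54 F=38 G=37 D=34 C=26 E=25
Assign: B→slot 2, A→slot 1, F skipped, G skipped, D skipped, C skipped, E skipped.
Slots: [1:A] [2:B]
Profit = 54 + 63 = 117

117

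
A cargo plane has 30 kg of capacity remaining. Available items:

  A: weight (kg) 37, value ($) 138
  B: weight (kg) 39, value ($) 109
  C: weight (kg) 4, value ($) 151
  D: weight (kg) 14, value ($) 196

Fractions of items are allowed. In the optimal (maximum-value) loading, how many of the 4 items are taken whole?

Ratios (sorted): C 37.75, D 14.00, A 3.73, B 2.79
take C (4 @ 151); take D (14 @ 196); take 12/37 of A → 44.76. Capacity used 30/30.
2 item(s) taken whole; one partial (take 12/37 of A).

2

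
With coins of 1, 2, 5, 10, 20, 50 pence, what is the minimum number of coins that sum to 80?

Use the largest denomination that fits, subtract, and repeat.
80 − 1×50→30 − 1×20→10 − 1×10→0
Total coins = 1 + 1 + 1 = 3

3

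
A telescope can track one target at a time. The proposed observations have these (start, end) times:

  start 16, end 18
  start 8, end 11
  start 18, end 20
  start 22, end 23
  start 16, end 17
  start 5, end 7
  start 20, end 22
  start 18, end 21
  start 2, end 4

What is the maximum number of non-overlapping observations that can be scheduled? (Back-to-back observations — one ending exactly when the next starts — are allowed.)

By end time: (2,4), (5,7), (8,11), (16,17), (16,18), (18,20), (18,21), (20,22), (22,23).
Pick (2,4); next start ≥ 4 → (5,7); next start ≥ 7 → (8,11); next start ≥ 11 → (16,17); next start ≥ 17 → (18,20); next start ≥ 20 → (20,22); next start ≥ 22 → (22,23).
Selected 7 observations.

7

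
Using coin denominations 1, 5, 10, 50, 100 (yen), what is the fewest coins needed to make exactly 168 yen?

7

168 = 1×100 + 1×50 + 1×10 + 1×5 + 3×1
Total coins = 1 + 1 + 1 + 1 + 3 = 7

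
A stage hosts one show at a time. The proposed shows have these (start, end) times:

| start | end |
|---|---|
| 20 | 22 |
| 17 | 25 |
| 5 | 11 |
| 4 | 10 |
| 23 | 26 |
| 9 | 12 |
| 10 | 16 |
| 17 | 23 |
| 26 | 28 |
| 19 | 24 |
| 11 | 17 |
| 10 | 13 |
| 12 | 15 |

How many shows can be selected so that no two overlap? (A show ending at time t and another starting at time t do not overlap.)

Order by finish time; keep every interval that doesn't clash with the previous kept one.
By end time: (4,10), (5,11), (9,12), (10,13), (12,15), (10,16), (11,17), (20,22), (17,23), (19,24), (17,25), (23,26), (26,28).
Pick (4,10); next start ≥ 10 → (10,13); next start ≥ 13 → (20,22); next start ≥ 22 → (23,26); next start ≥ 26 → (26,28).
Selected 5 shows.

5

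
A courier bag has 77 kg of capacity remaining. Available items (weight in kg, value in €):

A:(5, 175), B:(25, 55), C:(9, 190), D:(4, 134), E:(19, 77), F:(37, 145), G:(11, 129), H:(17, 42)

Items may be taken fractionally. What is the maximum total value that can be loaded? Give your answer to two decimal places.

818.65

Greedy by value/weight ratio, highest first.
Ratios (sorted): A 35.00, D 33.50, C 21.11, G 11.73, E 4.05, F 3.92, H 2.47, B 2.20
take A (5 @ 175); take D (4 @ 134); take C (9 @ 190); take G (11 @ 129); take E (19 @ 77); take 29/37 of F → 113.65. Capacity used 77/77.
Total value = 818.65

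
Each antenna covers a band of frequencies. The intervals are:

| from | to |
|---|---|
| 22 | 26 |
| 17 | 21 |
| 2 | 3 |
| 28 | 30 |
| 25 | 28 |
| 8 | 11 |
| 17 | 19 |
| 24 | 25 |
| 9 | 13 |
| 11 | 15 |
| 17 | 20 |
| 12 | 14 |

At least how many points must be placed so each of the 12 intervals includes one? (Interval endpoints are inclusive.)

6

Sort by right endpoint; whenever an interval is uncovered, place a point at its right end.
Sorted: [2,3] [8,11] [9,13] [12,14] [11,15] [17,19] [17,20] [17,21] [24,25] [22,26] [25,28] [28,30]
{[2,3]} hit by 3; {[8,11],[9,13]} hit by 11; {[12,14],[11,15]} hit by 14; {[17,19],[17,20],[17,21]} hit by 19; {[24,25],[22,26],[25,28]} hit by 25; {[28,30]} hit by 30.
Points: 3, 11, 14, 19, 25, 30 (6 total).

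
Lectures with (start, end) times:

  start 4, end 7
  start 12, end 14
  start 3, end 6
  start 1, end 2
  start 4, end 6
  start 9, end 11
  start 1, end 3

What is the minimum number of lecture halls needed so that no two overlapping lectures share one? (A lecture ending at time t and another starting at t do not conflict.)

Count concurrent intervals with a sweep; the peak is the room count.
starts: [1, 1, 3, 4, 4, 9, 12]
ends:   [2, 3, 6, 6, 7, 11, 14]
s1→1 s1→2 e2→1 e3→0 s3→1 s4→2 s4→3  — peak 3.

3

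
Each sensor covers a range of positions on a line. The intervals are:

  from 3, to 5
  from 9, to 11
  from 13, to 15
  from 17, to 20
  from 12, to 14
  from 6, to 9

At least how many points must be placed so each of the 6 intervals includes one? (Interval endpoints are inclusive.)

Sort by right endpoint; whenever an interval is uncovered, place a point at its right end.
By right end: [3,5]  [6,9]  [9,11]  [12,14]  [13,15]  [17,20]
[3,5] uncovered → point at 5; [6,9] uncovered → point at 9; [12,14] uncovered → point at 14; [17,20] uncovered → point at 20.
Points: 5, 9, 14, 20 (4 total).

4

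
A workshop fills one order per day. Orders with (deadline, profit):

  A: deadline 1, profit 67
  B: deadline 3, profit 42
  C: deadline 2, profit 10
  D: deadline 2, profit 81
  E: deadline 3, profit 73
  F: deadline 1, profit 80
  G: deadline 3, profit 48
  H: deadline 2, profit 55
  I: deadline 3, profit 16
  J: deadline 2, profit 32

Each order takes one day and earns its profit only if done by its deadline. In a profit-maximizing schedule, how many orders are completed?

Sort by profit descending; place each in the latest free slot ≤ its deadline.
By profit: D(d2,81), F(d1,80), E(d3,73), A(d1,67), H(d2,55), G(d3,48), B(d3,42), J(d2,32), I(d3,16), C(d2,10)
D→slot 2; F→slot 1; E→slot 3; A skipped; H skipped; G skipped; B skipped; J skipped; I skipped; C skipped.
3 of 10 scheduled.

3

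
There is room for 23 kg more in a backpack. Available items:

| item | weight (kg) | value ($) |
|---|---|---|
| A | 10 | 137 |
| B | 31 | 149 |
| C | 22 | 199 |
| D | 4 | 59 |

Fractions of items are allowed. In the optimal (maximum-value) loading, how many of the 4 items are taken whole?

Ratios (sorted): D 14.75, A 13.70, C 9.05, B 4.81
take D (4 @ 59); take A (10 @ 137); take 9/22 of C → 81.41. Capacity used 23/23.
2 item(s) taken whole; one partial (take 9/22 of C).

2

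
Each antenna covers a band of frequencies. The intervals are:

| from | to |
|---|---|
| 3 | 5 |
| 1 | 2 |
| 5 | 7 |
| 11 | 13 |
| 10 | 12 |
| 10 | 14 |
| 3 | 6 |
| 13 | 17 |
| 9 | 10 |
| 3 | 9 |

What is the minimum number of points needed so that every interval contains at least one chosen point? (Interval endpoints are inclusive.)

Process intervals by earliest right end; each time one isn't hit yet, stab at its right endpoint.
Sorted: [1,2] [3,5] [3,6] [5,7] [3,9] [9,10] [10,12] [11,13] [10,14] [13,17]
{[1,2]} hit by 2; {[3,5],[3,6],[5,7],[3,9]} hit by 5; {[9,10],[10,12]} hit by 10; {[11,13],[10,14],[13,17]} hit by 13.
Points: 2, 5, 10, 13 (4 total).

4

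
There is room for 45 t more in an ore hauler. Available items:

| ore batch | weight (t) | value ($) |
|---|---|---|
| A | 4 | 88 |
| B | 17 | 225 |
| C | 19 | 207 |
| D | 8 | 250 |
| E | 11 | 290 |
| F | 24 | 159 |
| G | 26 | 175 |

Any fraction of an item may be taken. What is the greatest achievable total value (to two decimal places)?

Greedy by value/weight ratio, highest first.
Ratios (sorted): D 31.25, E 26.36, A 22.00, B 13.24, C 10.89, G 6.73, F 6.62
take D (8 @ 250); take E (11 @ 290); take A (4 @ 88); take B (17 @ 225); take 5/19 of C → 54.47. Capacity used 45/45.
Total value = 907.47

907.47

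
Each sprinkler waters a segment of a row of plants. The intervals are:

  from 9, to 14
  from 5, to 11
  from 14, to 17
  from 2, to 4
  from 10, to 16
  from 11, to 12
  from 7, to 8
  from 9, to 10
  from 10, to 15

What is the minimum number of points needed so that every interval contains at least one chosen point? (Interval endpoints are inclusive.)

5

By right end: [2,4]  [7,8]  [9,10]  [5,11]  [11,12]  [9,14]  [10,15]  [10,16]  [14,17]
[2,4] uncovered → point at 4; [7,8] uncovered → point at 8; [9,10] uncovered → point at 10; [11,12] uncovered → point at 12; [14,17] uncovered → point at 17.
Points: 4, 8, 10, 12, 17 (5 total).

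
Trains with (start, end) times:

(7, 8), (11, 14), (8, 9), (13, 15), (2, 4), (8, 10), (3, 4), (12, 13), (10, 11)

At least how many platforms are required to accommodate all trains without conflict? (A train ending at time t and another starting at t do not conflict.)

starts: [2, 3, 7, 8, 8, 10, 11, 12, 13]
ends:   [4, 4, 8, 9, 10, 11, 13, 14, 15]
s2→1 s3→2  — peak 2.

2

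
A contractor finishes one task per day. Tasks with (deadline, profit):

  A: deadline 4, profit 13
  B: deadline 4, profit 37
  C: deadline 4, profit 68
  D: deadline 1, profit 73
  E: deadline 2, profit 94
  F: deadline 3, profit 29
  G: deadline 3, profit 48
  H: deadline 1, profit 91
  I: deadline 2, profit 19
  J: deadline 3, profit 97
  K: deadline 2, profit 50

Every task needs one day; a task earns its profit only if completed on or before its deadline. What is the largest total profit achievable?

350

Sort by profit descending; place each in the latest free slot ≤ its deadline.
Profit order: J=97 E=94 H=91 D=73 C=68 K=50 G=48 B=37 F=29 I=19 A=13
Assign: J→slot 3, E→slot 2, H→slot 1, D skipped, C→slot 4, K skipped, G skipped, B skipped, F skipped, I skipped, A skipped.
Slots: [1:H] [2:E] [3:J] [4:C]
Profit = 91 + 94 + 97 + 68 = 350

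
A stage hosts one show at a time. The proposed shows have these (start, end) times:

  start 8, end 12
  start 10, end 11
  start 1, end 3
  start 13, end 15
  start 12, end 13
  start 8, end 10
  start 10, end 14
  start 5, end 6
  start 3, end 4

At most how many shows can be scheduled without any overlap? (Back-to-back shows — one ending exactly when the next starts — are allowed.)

Sorted by end: (1,3)  (3,4)  (5,6)  (8,10)  (10,11)  (8,12)  (12,13)  (10,14)  (13,15)
take (1,3); take (3,4); take (5,6); take (8,10); take (10,11); take (12,13); take (13,15).
Selected 7 shows.

7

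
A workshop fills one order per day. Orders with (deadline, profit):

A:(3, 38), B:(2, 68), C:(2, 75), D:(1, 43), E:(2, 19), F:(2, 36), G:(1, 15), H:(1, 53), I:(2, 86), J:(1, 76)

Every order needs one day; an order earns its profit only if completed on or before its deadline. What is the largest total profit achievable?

200

Profit order: I=86 J=76 C=75 B=68 H=53 D=43 A=38 F=36 E=19 G=15
Assign: I→slot 2, J→slot 1, C skipped, B skipped, H skipped, D skipped, A→slot 3, F skipped, E skipped, G skipped.
Slots: [1:J] [2:I] [3:A]
Profit = 76 + 86 + 38 = 200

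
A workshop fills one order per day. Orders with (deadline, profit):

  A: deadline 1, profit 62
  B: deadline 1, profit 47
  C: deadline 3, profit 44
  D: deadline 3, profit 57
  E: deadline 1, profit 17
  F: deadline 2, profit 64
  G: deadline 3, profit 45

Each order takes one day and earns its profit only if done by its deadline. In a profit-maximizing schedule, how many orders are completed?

3

Profit order: F=64 A=62 D=57 B=47 G=45 C=44 E=17
Assign: F→slot 2, A→slot 1, D→slot 3, B skipped, G skipped, C skipped, E skipped.
Slots: [1:A] [2:F] [3:D]
3 of 7 scheduled.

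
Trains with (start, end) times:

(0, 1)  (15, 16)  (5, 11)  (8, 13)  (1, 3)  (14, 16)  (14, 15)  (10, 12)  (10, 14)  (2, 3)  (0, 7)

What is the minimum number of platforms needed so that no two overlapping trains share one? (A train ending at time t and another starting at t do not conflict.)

4

Count concurrent intervals with a sweep; the peak is the room count.
Events (time:±→running): 0:+→1 0:+→2 1:-→1 1:+→2 2:+→3 3:-→2 3:-→1 5:+→2 7:-→1 8:+→2 10:+→3 10:+→4 … peak 4.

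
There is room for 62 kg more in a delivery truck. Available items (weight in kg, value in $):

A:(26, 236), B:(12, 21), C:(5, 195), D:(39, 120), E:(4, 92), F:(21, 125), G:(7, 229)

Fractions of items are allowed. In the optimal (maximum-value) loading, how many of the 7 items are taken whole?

Sort by value per unit weight and fill in that order.
Ratios (sorted): C 39.00, G 32.71, E 23.00, A 9.08, F 5.95, D 3.08, B 1.75
take C (5 @ 195); take G (7 @ 229); take E (4 @ 92); take A (26 @ 236); take 20/21 of F → 119.05. Capacity used 62/62.
4 item(s) taken whole; one partial (take 20/21 of F).

4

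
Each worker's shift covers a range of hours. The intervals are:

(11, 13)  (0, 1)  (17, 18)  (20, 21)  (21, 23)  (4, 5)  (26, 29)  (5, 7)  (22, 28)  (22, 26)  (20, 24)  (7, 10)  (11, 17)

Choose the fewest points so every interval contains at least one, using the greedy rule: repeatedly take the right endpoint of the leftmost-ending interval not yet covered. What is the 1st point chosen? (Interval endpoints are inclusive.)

Sorted: [0,1] [4,5] [5,7] [7,10] [11,13] [11,17] [17,18] [20,21] [21,23] [20,24] [22,26] [22,28] [26,29]
{[0,1]} hit by 1; {[4,5],[5,7]} hit by 5; {[7,10]} hit by 10; {[11,13],[11,17]} hit by 13; {[17,18]} hit by 18; {[20,21],[21,23],[20,24]} hit by 21; {[22,26],[22,28],[26,29]} hit by 26.
Points: 1, 5, 10, 13, 18, 21, 26 (7 total).

1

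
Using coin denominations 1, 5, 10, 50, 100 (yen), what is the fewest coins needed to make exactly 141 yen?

Greedy: take as many of the largest coin as possible, then repeat with the remainder.
141 = 1×100 + 4×10 + 1×1
Total coins = 1 + 4 + 1 = 6

6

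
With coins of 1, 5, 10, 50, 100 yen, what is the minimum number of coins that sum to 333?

9

Use the largest denomination that fits, subtract, and repeat.
333 = 3×100 + 3×10 + 3×1
Total coins = 3 + 3 + 3 = 9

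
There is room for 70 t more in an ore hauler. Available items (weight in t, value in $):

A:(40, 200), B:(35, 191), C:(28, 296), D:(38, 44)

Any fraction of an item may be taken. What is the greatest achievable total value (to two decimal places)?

Sort by value per unit weight and fill in that order.
Order: C (296/28=10.57) > B (191/35=5.46) > A (200/40=5.00) > D (44/38=1.16)
Fill: take C (28 @ 296) → take B (35 @ 191) → take 7/40 of A → 35.00; 70/70 used.
Total value = 522.00

522.00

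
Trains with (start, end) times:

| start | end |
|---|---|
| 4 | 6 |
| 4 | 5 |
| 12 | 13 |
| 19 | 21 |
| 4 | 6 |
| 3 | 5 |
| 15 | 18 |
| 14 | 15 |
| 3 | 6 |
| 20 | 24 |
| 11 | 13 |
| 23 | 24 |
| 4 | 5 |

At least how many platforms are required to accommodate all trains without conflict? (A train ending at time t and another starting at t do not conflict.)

6

starts: [3, 3, 4, 4, 4, 4, 11, 12, 14, 15, 19, 20, 23]
ends:   [5, 5, 5, 6, 6, 6, 13, 13, 15, 18, 21, 24, 24]
s3→1 s3→2 s4→3 s4→4 s4→5 s4→6  — peak 6.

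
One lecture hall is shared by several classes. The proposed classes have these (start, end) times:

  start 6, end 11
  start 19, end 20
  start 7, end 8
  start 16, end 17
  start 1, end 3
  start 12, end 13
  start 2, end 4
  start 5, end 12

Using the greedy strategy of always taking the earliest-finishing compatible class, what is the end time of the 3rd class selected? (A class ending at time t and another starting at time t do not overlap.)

13

Greedy by earliest finish: after sorting by end time, pick each interval compatible with the last pick.
Sorted by end: (1,3)  (2,4)  (7,8)  (6,11)  (5,12)  (12,13)  (16,17)  (19,20)
take (1,3); take (7,8); take (12,13); take (16,17); take (19,20).
Selected: (1,3) (7,8) (12,13) (16,17) (19,20)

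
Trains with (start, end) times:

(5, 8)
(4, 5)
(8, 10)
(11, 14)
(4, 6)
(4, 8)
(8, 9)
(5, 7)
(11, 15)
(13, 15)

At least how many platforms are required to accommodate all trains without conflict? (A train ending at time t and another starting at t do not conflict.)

Count concurrent intervals with a sweep; the peak is the room count.
Events (time:±→running): 4:+→1 4:+→2 4:+→3 5:-→2 5:+→3 5:+→4 … peak 4.

4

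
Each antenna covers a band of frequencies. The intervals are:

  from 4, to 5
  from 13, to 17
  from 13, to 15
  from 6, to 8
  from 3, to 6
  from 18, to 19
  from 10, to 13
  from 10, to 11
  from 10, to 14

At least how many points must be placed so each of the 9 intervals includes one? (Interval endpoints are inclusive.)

Sorted: [4,5] [3,6] [6,8] [10,11] [10,13] [10,14] [13,15] [13,17] [18,19]
{[4,5],[3,6]} hit by 5; {[6,8]} hit by 8; {[10,11],[10,13],[10,14]} hit by 11; {[13,15],[13,17]} hit by 15; {[18,19]} hit by 19.
Points: 5, 8, 11, 15, 19 (5 total).

5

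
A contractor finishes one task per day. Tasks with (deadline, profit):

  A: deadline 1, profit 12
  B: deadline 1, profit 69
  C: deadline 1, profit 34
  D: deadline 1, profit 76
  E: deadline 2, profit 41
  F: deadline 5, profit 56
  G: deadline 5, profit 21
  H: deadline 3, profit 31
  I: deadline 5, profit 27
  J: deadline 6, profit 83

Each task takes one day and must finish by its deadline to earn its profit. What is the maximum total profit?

Take jobs in profit order; each goes to the latest open slot no later than its deadline.
By profit: J(d6,83), D(d1,76), B(d1,69), F(d5,56), E(d2,41), C(d1,34), H(d3,31), I(d5,27), G(d5,21), A(d1,12)
J→slot 6; D→slot 1; B skipped; F→slot 5; E→slot 2; C skipped; H→slot 3; I→slot 4; G skipped; A skipped.
Profit = 76 + 41 + 31 + 27 + 56 + 83 = 314

314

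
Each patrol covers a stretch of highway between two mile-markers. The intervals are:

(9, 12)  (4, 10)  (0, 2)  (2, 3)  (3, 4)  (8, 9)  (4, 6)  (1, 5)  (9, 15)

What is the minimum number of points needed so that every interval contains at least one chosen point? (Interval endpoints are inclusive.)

Sorted: [0,2] [2,3] [3,4] [1,5] [4,6] [8,9] [4,10] [9,12] [9,15]
{[0,2],[2,3]} hit by 2; {[3,4],[1,5],[4,6]} hit by 4; {[8,9],[4,10],[9,12],[9,15]} hit by 9.
Points: 2, 4, 9 (3 total).

3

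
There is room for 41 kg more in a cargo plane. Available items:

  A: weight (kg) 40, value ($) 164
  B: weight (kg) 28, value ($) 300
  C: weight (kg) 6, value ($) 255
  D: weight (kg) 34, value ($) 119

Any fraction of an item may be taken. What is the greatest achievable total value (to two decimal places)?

583.70

Order: C (255/6=42.50) > B (300/28=10.71) > A (164/40=4.10) > D (119/34=3.50)
Fill: take C (6 @ 255) → take B (28 @ 300) → take 7/40 of A → 28.70; 41/41 used.
Total value = 583.70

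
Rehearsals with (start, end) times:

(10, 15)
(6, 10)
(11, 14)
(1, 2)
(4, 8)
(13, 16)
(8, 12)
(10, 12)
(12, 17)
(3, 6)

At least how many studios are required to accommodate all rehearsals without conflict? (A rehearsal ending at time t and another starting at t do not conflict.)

Count concurrent intervals with a sweep; the peak is the room count.
starts: [1, 3, 4, 6, 8, 10, 10, 11, 12, 13]
ends:   [2, 6, 8, 10, 12, 12, 14, 15, 16, 17]
s1→1 e2→0 s3→1 s4→2 e6→1 s6→2 e8→1 s8→2 e10→1 s10→2 s10→3 s11→4  — peak 4.

4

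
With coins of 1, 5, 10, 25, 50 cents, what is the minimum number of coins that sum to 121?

Greedy: take as many of the largest coin as possible, then repeat with the remainder.
121 − 2×50→21 − 2×10→1 − 1×1→0
Total coins = 2 + 2 + 1 = 5

5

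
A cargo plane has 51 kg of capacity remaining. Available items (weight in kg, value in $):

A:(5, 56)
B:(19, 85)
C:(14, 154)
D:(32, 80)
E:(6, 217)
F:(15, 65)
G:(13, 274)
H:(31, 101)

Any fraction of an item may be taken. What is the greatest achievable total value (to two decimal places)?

Ratios (sorted): E 36.17, G 21.08, A 11.20, C 11.00, B 4.47, F 4.33, H 3.26, D 2.50
take E (6 @ 217); take G (13 @ 274); take A (5 @ 56); take C (14 @ 154); take 13/19 of B → 58.16. Capacity used 51/51.
Total value = 759.16

759.16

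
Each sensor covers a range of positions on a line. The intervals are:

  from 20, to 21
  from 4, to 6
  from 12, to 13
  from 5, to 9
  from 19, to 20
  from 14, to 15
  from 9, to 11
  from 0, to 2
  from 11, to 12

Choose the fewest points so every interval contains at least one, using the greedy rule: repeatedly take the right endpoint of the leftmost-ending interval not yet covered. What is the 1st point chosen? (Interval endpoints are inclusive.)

2

By right end: [0,2]  [4,6]  [5,9]  [9,11]  [11,12]  [12,13]  [14,15]  [19,20]  [20,21]
[0,2] uncovered → point at 2; [4,6] uncovered → point at 6; [9,11] uncovered → point at 11; [12,13] uncovered → point at 13; [14,15] uncovered → point at 15; [19,20] uncovered → point at 20.
Points: 2, 6, 11, 13, 15, 20 (6 total).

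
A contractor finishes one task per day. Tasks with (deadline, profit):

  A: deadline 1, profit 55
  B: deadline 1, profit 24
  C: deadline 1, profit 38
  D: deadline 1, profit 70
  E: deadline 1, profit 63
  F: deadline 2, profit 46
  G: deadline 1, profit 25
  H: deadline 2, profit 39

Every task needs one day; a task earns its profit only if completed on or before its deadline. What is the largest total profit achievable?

Take jobs in profit order; each goes to the latest open slot no later than its deadline.
Profit order: D=70 E=63 A=55 F=46 H=39 C=38 G=25 B=24
Assign: D→slot 1, E skipped, A skipped, F→slot 2, H skipped, C skipped, G skipped, B skipped.
Slots: [1:D] [2:F]
Profit = 70 + 46 = 116

116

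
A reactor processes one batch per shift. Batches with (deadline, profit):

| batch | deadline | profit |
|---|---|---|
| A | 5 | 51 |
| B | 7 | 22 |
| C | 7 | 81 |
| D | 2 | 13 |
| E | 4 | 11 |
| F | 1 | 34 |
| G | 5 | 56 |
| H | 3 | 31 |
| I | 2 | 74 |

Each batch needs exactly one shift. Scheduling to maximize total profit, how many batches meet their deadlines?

By profit: C(d7,81), I(d2,74), G(d5,56), A(d5,51), F(d1,34), H(d3,31), B(d7,22), D(d2,13), E(d4,11)
C→slot 7; I→slot 2; G→slot 5; A→slot 4; F→slot 1; H→slot 3; B→slot 6; D skipped; E skipped.
7 of 9 scheduled.

7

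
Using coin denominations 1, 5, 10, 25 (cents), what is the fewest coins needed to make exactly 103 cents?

Greedy: take as many of the largest coin as possible, then repeat with the remainder.
103 − 4×25→3 − 3×1→0
Total coins = 4 + 3 = 7

7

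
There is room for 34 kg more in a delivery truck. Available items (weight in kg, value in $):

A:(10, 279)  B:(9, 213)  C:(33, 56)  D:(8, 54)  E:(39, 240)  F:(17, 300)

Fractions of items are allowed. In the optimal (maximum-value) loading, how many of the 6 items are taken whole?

2

Greedy by value/weight ratio, highest first.
Ratios (sorted): A 27.90, B 23.67, F 17.65, D 6.75, E 6.15, C 1.70
take A (10 @ 279); take B (9 @ 213); take 15/17 of F → 264.71. Capacity used 34/34.
2 item(s) taken whole; one partial (take 15/17 of F).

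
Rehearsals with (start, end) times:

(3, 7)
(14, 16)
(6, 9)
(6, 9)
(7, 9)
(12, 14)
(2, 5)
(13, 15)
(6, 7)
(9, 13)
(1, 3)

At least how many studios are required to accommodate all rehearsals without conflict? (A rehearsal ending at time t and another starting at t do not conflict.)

4

Events (time:±→running): 1:+→1 2:+→2 3:-→1 3:+→2 5:-→1 6:+→2 6:+→3 6:+→4 … peak 4.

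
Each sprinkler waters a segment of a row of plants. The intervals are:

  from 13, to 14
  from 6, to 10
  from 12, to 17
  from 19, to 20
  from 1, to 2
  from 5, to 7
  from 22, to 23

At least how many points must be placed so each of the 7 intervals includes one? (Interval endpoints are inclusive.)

5

Sort by right endpoint; whenever an interval is uncovered, place a point at its right end.
By right end: [1,2]  [5,7]  [6,10]  [13,14]  [12,17]  [19,20]  [22,23]
[1,2] uncovered → point at 2; [5,7] uncovered → point at 7; [13,14] uncovered → point at 14; [19,20] uncovered → point at 20; [22,23] uncovered → point at 23.
Points: 2, 7, 14, 20, 23 (5 total).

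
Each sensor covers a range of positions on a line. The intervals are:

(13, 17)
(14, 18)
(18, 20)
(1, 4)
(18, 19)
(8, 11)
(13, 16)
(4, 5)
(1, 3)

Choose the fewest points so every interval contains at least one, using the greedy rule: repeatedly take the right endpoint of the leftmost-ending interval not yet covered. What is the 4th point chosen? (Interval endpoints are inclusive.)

By right end: [1,3]  [1,4]  [4,5]  [8,11]  [13,16]  [13,17]  [14,18]  [18,19]  [18,20]
[1,3] uncovered → point at 3; [4,5] uncovered → point at 5; [8,11] uncovered → point at 11; [13,16] uncovered → point at 16; [18,19] uncovered → point at 19.
Points: 3, 5, 11, 16, 19 (5 total).

16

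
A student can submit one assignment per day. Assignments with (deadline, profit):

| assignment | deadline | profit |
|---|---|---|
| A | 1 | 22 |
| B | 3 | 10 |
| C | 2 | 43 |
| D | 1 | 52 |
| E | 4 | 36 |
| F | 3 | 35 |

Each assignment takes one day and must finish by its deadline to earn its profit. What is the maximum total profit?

By profit: D(d1,52), C(d2,43), E(d4,36), F(d3,35), A(d1,22), B(d3,10)
D→slot 1; C→slot 2; E→slot 4; F→slot 3; A skipped; B skipped.
Profit = 52 + 43 + 35 + 36 = 166

166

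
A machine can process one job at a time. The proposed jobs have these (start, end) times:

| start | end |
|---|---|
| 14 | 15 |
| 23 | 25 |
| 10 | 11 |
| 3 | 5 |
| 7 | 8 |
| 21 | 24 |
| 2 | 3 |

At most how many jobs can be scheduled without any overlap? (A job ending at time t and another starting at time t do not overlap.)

6

By end time: (2,3), (3,5), (7,8), (10,11), (14,15), (21,24), (23,25).
Pick (2,3); next start ≥ 3 → (3,5); next start ≥ 5 → (7,8); next start ≥ 8 → (10,11); next start ≥ 11 → (14,15); next start ≥ 15 → (21,24).
Selected 6 jobs.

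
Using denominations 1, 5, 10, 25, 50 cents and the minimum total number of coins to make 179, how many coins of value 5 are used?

179 − 3×50→29 − 1×25→4 − 4×1→0
Count of 5: 0

0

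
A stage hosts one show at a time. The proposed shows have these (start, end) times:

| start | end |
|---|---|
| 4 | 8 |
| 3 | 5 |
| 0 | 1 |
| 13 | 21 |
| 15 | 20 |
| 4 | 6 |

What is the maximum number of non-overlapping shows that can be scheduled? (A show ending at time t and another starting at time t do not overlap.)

Sorted by end: (0,1)  (3,5)  (4,6)  (4,8)  (15,20)  (13,21)
take (0,1); take (3,5); skip (4,6); take (15,20).
Selected 3 shows.

3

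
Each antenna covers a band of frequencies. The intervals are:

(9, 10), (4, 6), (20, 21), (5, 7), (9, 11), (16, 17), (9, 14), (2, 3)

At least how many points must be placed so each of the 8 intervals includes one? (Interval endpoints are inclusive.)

Process intervals by earliest right end; each time one isn't hit yet, stab at its right endpoint.
Sorted: [2,3] [4,6] [5,7] [9,10] [9,11] [9,14] [16,17] [20,21]
{[2,3]} hit by 3; {[4,6],[5,7]} hit by 6; {[9,10],[9,11],[9,14]} hit by 10; {[16,17]} hit by 17; {[20,21]} hit by 21.
Points: 3, 6, 10, 17, 21 (5 total).

5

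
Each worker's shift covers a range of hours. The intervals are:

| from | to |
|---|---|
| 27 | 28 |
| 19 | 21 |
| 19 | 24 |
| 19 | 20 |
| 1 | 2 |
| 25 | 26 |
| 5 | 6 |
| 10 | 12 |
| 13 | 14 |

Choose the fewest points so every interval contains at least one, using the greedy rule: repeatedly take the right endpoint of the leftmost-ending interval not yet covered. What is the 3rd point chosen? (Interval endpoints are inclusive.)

12

Process intervals by earliest right end; each time one isn't hit yet, stab at its right endpoint.
Sorted: [1,2] [5,6] [10,12] [13,14] [19,20] [19,21] [19,24] [25,26] [27,28]
{[1,2]} hit by 2; {[5,6]} hit by 6; {[10,12]} hit by 12; {[13,14]} hit by 14; {[19,20],[19,21],[19,24]} hit by 20; {[25,26]} hit by 26; {[27,28]} hit by 28.
Points: 2, 6, 12, 14, 20, 26, 28 (7 total).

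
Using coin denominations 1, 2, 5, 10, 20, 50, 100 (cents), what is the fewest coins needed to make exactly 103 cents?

Greedy: take as many of the largest coin as possible, then repeat with the remainder.
103 − 1×100→3 − 1×2→1 − 1×1→0
Total coins = 1 + 1 + 1 = 3

3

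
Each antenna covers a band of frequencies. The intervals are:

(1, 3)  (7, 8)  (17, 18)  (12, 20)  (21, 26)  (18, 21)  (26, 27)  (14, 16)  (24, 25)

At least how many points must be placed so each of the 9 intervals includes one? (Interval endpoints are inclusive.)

6

By right end: [1,3]  [7,8]  [14,16]  [17,18]  [12,20]  [18,21]  [24,25]  [21,26]  [26,27]
[1,3] uncovered → point at 3; [7,8] uncovered → point at 8; [14,16] uncovered → point at 16; [17,18] uncovered → point at 18; [24,25] uncovered → point at 25; [26,27] uncovered → point at 27.
Points: 3, 8, 16, 18, 25, 27 (6 total).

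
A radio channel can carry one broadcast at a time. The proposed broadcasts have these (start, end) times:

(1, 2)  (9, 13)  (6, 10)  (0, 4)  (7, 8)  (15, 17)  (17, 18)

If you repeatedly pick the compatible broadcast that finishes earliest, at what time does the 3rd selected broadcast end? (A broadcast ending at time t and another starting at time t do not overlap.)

13

By end time: (1,2), (0,4), (7,8), (6,10), (9,13), (15,17), (17,18).
Pick (1,2); next start ≥ 2 → (7,8); next start ≥ 8 → (9,13); next start ≥ 13 → (15,17); next start ≥ 17 → (17,18).
Selected: (1,2) (7,8) (9,13) (15,17) (17,18)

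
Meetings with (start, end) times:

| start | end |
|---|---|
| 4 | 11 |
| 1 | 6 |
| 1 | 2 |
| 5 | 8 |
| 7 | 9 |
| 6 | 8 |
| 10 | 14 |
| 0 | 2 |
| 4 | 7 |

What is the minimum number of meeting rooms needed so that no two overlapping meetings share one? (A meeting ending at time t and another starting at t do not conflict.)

4

Events (time:±→running): 0:+→1 1:+→2 1:+→3 2:-→2 2:-→1 4:+→2 4:+→3 5:+→4 … peak 4.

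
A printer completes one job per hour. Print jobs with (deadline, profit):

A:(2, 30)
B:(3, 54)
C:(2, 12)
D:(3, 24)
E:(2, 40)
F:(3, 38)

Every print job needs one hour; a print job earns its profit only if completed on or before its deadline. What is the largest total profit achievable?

Sort by profit descending; place each in the latest free slot ≤ its deadline.
By profit: B(d3,54), E(d2,40), F(d3,38), A(d2,30), D(d3,24), C(d2,12)
B→slot 3; E→slot 2; F→slot 1; A skipped; D skipped; C skipped.
Profit = 38 + 40 + 54 = 132

132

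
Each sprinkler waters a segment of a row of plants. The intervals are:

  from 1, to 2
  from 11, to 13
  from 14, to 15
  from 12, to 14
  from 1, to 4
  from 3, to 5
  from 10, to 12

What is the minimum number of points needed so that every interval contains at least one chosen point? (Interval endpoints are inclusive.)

4

Process intervals by earliest right end; each time one isn't hit yet, stab at its right endpoint.
By right end: [1,2]  [1,4]  [3,5]  [10,12]  [11,13]  [12,14]  [14,15]
[1,2] uncovered → point at 2; [3,5] uncovered → point at 5; [10,12] uncovered → point at 12; [14,15] uncovered → point at 15.
Points: 2, 5, 12, 15 (4 total).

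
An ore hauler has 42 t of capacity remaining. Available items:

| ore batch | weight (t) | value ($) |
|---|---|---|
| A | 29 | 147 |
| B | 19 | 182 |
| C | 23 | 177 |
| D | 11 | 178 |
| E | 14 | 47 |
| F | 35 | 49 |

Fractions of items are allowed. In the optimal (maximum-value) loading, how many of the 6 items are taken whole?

2

Greedy by value/weight ratio, highest first.
Order: D (178/11=16.18) > B (182/19=9.58) > C (177/23=7.70) > A (147/29=5.07) > E (47/14=3.36) > F (49/35=1.40)
Fill: take D (11 @ 178) → take B (19 @ 182) → take 12/23 of C → 92.35; 42/42 used.
2 item(s) taken whole; one partial (take 12/23 of C).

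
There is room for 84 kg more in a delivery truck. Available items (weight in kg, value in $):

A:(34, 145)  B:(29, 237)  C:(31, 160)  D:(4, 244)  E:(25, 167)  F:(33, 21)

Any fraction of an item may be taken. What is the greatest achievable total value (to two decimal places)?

Sort by value per unit weight and fill in that order.
Order: D (244/4=61.00) > B (237/29=8.17) > E (167/25=6.68) > C (160/31=5.16) > A (145/34=4.26) > F (21/33=0.64)
Fill: take D (4 @ 244) → take B (29 @ 237) → take E (25 @ 167) → take 26/31 of C → 134.19; 84/84 used.
Total value = 782.19

782.19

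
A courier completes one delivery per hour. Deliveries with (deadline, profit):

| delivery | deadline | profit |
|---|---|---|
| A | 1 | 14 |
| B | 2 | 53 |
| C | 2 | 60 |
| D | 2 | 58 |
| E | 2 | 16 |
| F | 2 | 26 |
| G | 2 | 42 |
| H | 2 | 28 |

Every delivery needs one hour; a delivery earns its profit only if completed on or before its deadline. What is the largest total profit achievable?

Take jobs in profit order; each goes to the latest open slot no later than its deadline.
Profit order: C=60 D=58 B=53 G=42 H=28 F=26 E=16 A=14
Assign: C→slot 2, D→slot 1, B skipped, G skipped, H skipped, F skipped, E skipped, A skipped.
Slots: [1:D] [2:C]
Profit = 58 + 60 = 118

118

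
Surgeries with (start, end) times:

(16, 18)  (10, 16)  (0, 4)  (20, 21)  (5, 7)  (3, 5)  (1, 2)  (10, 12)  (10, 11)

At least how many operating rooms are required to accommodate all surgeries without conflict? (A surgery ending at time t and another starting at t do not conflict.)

starts: [0, 1, 3, 5, 10, 10, 10, 16, 20]
ends:   [2, 4, 5, 7, 11, 12, 16, 18, 21]
s0→1 s1→2 e2→1 s3→2 e4→1 e5→0 s5→1 e7→0 s10→1 s10→2 s10→3  — peak 3.

3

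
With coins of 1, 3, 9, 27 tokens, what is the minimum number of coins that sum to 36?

2

36 − 1×27→9 − 1×9→0
Total coins = 1 + 1 = 2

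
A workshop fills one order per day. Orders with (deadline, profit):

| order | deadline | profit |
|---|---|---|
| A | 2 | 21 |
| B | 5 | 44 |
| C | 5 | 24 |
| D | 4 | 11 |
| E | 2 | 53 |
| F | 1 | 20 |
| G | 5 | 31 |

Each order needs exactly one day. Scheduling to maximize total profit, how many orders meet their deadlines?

Sort by profit descending; place each in the latest free slot ≤ its deadline.
By profit: E(d2,53), B(d5,44), G(d5,31), C(d5,24), A(d2,21), F(d1,20), D(d4,11)
E→slot 2; B→slot 5; G→slot 4; C→slot 3; A→slot 1; F skipped; D skipped.
5 of 7 scheduled.

5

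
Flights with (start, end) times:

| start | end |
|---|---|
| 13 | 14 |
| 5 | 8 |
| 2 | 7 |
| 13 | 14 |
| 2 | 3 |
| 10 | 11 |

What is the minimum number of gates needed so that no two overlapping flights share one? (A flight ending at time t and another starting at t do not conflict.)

starts: [2, 2, 5, 10, 13, 13]
ends:   [3, 7, 8, 11, 14, 14]
s2→1 s2→2  — peak 2.

2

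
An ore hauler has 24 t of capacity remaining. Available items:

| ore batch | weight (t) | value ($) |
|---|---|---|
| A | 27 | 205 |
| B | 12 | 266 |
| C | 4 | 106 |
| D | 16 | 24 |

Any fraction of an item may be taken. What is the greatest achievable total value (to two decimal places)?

432.74

Greedy by value/weight ratio, highest first.
Order: C (106/4=26.50) > B (266/12=22.17) > A (205/27=7.59) > D (24/16=1.50)
Fill: take C (4 @ 106) → take B (12 @ 266) → take 8/27 of A → 60.74; 24/24 used.
Total value = 432.74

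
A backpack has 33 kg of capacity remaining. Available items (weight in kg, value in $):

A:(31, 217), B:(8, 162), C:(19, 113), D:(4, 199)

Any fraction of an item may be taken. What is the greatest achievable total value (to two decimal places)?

Ratios (sorted): D 49.75, B 20.25, A 7.00, C 5.95
take D (4 @ 199); take B (8 @ 162); take 21/31 of A → 147.00. Capacity used 33/33.
Total value = 508.00

508.00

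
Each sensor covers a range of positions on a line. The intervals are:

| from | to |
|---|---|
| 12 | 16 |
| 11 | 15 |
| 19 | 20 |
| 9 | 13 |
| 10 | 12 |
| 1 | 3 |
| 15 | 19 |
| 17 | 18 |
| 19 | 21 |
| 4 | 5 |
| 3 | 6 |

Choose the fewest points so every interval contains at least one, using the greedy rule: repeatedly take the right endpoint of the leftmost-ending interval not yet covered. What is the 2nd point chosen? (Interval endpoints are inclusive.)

By right end: [1,3]  [4,5]  [3,6]  [10,12]  [9,13]  [11,15]  [12,16]  [17,18]  [15,19]  [19,20]  [19,21]
[1,3] uncovered → point at 3; [4,5] uncovered → point at 5; [10,12] uncovered → point at 12; [17,18] uncovered → point at 18; [19,20] uncovered → point at 20.
Points: 3, 5, 12, 18, 20 (5 total).

5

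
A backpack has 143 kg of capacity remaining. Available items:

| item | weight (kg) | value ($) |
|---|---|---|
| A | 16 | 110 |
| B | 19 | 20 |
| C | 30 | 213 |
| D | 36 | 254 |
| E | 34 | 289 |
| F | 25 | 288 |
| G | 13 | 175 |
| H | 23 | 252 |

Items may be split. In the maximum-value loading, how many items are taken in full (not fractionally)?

5

Greedy by value/weight ratio, highest first.
Order: G (175/13=13.46) > F (288/25=11.52) > H (252/23=10.96) > E (289/34=8.50) > C (213/30=7.10) > D (254/36=7.06) > A (110/16=6.88) > B (20/19=1.05)
Fill: take G (13 @ 175) → take F (25 @ 288) → take H (23 @ 252) → take E (34 @ 289) → take C (30 @ 213) → take 18/36 of D → 127.00; 143/143 used.
5 item(s) taken whole; one partial (take 18/36 of D).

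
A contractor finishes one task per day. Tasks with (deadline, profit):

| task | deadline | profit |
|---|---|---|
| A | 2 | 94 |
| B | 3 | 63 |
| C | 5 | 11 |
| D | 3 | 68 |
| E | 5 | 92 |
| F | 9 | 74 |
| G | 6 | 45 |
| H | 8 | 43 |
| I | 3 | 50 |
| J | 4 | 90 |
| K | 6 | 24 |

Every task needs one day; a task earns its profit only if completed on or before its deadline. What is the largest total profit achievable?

Sort by profit descending; place each in the latest free slot ≤ its deadline.
Profit order: A=94 E=92 J=90 F=74 D=68 B=63 I=50 G=45 H=43 K=24 C=11
Assign: A→slot 2, E→slot 5, J→slot 4, F→slot 9, D→slot 3, B→slot 1, I skipped, G→slot 6, H→slot 8, K skipped, C skipped.
Slots: [1:B] [2:A] [3:D] [4:J] [5:E] [6:G] [8:H] [9:F]
Profit = 63 + 94 + 68 + 90 + 92 + 45 + 43 + 74 = 569

569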